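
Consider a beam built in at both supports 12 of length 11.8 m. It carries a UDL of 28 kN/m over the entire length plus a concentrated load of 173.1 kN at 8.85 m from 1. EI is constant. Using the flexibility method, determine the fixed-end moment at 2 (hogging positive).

Take the two fixed-end moments M_1, M_2 as redundants; the released structure is the simple span 12.
Simple-span end rotations at 1 and 2 under the given loads:
  at 1: UDL 28: wL³/(24EI) = 1917/EI
  at 2: UDL 28: wL³/(24EI) = 1917/EI
  at 1: point load 173.1 at a = 8.85: Pab(L + b)/(6LEI) = 941.5/EI
  at 2: point load 173.1 at a = 8.85: Pab(L + a)/(6LEI) = 1318/EI
  θ_10 = 2858/EI,  θ_20 = 3235/EI
Flexibility coefficients: a unit moment at one end gives L/(3EI) there and L/(6EI) at the far end, so f₁₁ = f₂₂ = 3.933/EI and f₁₂ = f₂₁ = 1.967/EI.
Compatibility — zero rotation at each built-in end:
  3.933 M_1 + 1.967 M_2 = 2858
  1.967 M_1 + 3.933 M_2 = 3235
Solving the pair gives M_1 = 420.6 kN·m and M_2 = 612.1 kN·m (hogging).

M_2 = 612.1 kN·m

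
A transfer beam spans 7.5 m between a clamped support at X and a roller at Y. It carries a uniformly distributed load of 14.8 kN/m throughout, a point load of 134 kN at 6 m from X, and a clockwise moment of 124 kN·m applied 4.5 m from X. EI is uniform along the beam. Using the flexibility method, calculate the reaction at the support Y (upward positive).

Release the roller at Y. Primary structure: cantilever fixed at X.
Downward deflection at the released point Y due to the loads:
  UDL 14.8: wL⁴/(8EI) = 5854/EI
  point load 134 at a = 6: Pa²(3L − a)/(6EI) = 13266/EI
  clockwise couple 124 at a = 4.5: M₀a(2L − a)/(2EI) = 2930/EI
  δ_0 = 22049/EI
Tip deflection under a unit load at Y: L³/(3EI) = 140.6/EI.
Compatibility at Y: δ_0 − R_Y·δ_{YY} = 0, so R_Y = 22049/140.6 = 156.8 kN.

R_Y = 156.8 kN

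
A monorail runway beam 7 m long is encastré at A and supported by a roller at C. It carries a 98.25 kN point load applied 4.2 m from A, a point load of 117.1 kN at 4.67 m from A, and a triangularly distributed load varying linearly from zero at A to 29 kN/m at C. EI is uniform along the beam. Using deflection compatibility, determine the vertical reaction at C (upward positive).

R_C = 159.1 kN

Release the roller at C. Primary structure: cantilever fixed at A.
Free-end deflection of the primary structure under the applied loading (downward +):
  point load 98.25 at a = 4.2: Pa²(3L − a)/(6EI) = 4853/EI
  point load 117.1 at a = 4.67: Pa²(3L − a)/(6EI) = 6951/EI
  triangular load, peak 29 at the free end: 11w₀L⁴/(120EI) = 6383/EI
  δ_0 = 18186/EI
Tip deflection under a unit load at C: L³/(3EI) = 114.3/EI.
Compatibility at C: δ_0 − R_C·δ_{CC} = 0, so R_C = 18186/114.3 = 159.1 kN.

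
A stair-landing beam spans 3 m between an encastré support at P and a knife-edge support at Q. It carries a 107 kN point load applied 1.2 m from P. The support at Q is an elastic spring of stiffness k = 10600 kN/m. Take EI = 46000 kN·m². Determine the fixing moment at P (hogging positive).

M_P = 83.35 kN·m

Remove the prop at Q; the released (primary) structure is a cantilever built in at P.
Downward deflection at the released point Q due to the loads:
  point load 107 at a = 1.2: Pa²(3L − a)/(6EI) = 200.3/EI
Tip deflection under a unit load at Q: L³/(3EI) = 9/EI.
With EI = 46000 kN·m²: δ_0 = 0.004354 m and δ_{QQ} = 0.000196 m/kN.
Compatibility — the spring shortens by R_Q/k under the reaction it provides: δ_0 − R_Q·δ_{QQ} = R_Q/k. With 1/k = 0.000094 m/kN, R_Q = δ_0 / (δ_{QQ} + 1/k) = 0.004354 / (0.000196 + 0.000094) = 15.02 kN.
Moment equilibrium about P: M_P = Σ(load moments about P) − R_Q·L = 128.4 − 15.02×3 = 83.35 kN·m.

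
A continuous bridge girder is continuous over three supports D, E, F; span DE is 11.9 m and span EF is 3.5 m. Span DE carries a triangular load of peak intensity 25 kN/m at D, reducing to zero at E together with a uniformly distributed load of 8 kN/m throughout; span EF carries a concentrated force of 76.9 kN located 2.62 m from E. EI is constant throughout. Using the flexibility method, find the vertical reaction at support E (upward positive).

Release continuity at E by inserting a hinge; the redundant is the internal moment M_E. The primary structure is two simply-supported spans DE and EF.
Rotations at E on the released spans (each span's end-slope, ×1/EI):
  span DE: triangular load, peak 25: 7w₀L³/(360EI) = 819.2/EI
  span DE: UDL 8: wL³/(24EI) = 561.7/EI
  span EF: point load 76.9 at a = 2.62: Pab(L + b)/(6LEI) = 36.98/EI
  relative rotation θ_0 = (1381 + 36.98)/EI = 1418/EI
A unit hogging moment at E produces rotation L₁/(3EI) + L₂/(3EI) = 5.133/EI.
Slope continuity at E: θ_0 = M_E·5.133/EI, so M_E = 1418/5.133 = 276.2 kN·m (hogging).
Span DE, ΣM about D with M_E applied at E: R_E^{DE}·11.9 = 1156 + 276.2, so R_E^{DE} = 120.4 kN and R_D = 243.9 − 120.4 = 123.6 kN.
Span EF, ΣM about F: R_E^{EF}·3.5 = 67.67 + 276.2, so R_E^{EF} = 98.25 kN and R_F = 76.9 − 98.25 = -21.35 kN.
R_E = 120.4 + 98.25 = 218.6 kN.

R_E = 218.6 kN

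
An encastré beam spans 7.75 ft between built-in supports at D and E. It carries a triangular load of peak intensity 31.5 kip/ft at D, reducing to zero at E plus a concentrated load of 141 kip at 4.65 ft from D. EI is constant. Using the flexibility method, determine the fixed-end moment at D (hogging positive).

M_D = 199.5 kip·ft

Take the two fixed-end moments M_D, M_E as redundants; the released structure is the simple span DE.
On the primary (simply-supported) span, the end slopes from the loading are:
  at D: triangular load, peak 31.5: w₀L³/(45EI) = 325.8/EI
  at E: triangular load, peak 31.5: 7w₀L³/(360EI) = 285.1/EI
  at D: point load 141 at a = 4.65: Pab(L + b)/(6LEI) = 474.3/EI
  at E: point load 141 at a = 4.65: Pab(L + a)/(6LEI) = 542/EI
  θ_D0 = 800.1/EI,  θ_E0 = 827.1/EI
Flexibility coefficients: a unit moment at one end gives L/(3EI) there and L/(6EI) at the far end, so f₁₁ = f₂₂ = 2.583/EI and f₁₂ = f₂₁ = 1.292/EI.
Compatibility — zero rotation at each built-in end:
  2.583 M_D + 1.292 M_E = 800.1
  1.292 M_D + 2.583 M_E = 827.1
Solving the pair gives M_D = 199.5 kip·ft and M_E = 220.4 kip·ft (hogging).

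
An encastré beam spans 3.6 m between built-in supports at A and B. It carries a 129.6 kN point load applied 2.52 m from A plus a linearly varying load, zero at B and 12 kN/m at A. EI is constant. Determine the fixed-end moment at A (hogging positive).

Release both end moments; the primary structure is a simply-supported span AB with redundants M_A and M_B.
On the primary (simply-supported) span, the end slopes from the loading are:
  at A: point load 129.6 at a = 2.52: Pab(L + b)/(6LEI) = 76.42/EI
  at B: point load 129.6 at a = 2.52: Pab(L + a)/(6LEI) = 99.94/EI
  at A: triangular load, peak 12: w₀L³/(45EI) = 12.44/EI
  at B: triangular load, peak 12: 7w₀L³/(360EI) = 10.89/EI
  θ_A0 = 88.86/EI,  θ_B0 = 110.8/EI
Flexibility coefficients: a unit moment at one end gives L/(3EI) there and L/(6EI) at the far end, so f₁₁ = f₂₂ = 1.2/EI and f₁₂ = f₂₁ = 0.6/EI.
Compatibility — zero rotation at each built-in end:
  1.2 M_A + 0.6 M_B = 88.86
  0.6 M_A + 1.2 M_B = 110.8
Solving the pair gives M_A = 37.17 kN·m and M_B = 73.77 kN·m (hogging).

M_A = 37.17 kN·m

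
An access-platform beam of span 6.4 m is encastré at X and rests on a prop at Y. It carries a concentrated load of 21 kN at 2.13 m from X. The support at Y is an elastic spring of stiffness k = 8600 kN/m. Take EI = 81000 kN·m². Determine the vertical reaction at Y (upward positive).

Choose R_Y as the redundant. The primary structure is the cantilever fixed at X.
Deflection at Y on the released cantilever, summing each load's contribution:
  point load 21 at a = 2.13: Pa²(3L − a)/(6EI) = 271.1/EI
Tip deflection under a unit load at Y: L³/(3EI) = 87.38/EI.
With EI = 81000 kN·m²: δ_0 = 0.003346 m and δ_{YY} = 0.001079 m/kN.
Compatibility — the spring shortens by R_Y/k under the reaction it provides: δ_0 − R_Y·δ_{YY} = R_Y/k. With 1/k = 0.000116 m/kN, R_Y = δ_0 / (δ_{YY} + 1/k) = 0.003346 / (0.001079 + 0.000116) = 2.8 kN.

R_Y = 2.8 kN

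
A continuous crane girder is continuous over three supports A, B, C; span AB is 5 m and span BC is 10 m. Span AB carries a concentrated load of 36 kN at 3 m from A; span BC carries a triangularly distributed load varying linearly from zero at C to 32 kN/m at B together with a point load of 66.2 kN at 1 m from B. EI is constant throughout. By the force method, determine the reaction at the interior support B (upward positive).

Take M_B as the redundant. Released structure: two simple spans AB and BC with a hinge at B.
Rotations at B on the released spans (each span's end-slope, ×1/EI):
  span AB: point load 36 at a = 3: Pab(L + a)/(6LEI) = 57.6/EI
  span BC: triangular load, peak 32: w₀L³/(45EI) = 711.1/EI
  span BC: point load 66.2 at a = 1: Pab(L + b)/(6LEI) = 188.7/EI
  relative rotation θ_0 = (57.6 + 899.8)/EI = 957.4/EI
A unit hogging moment at B produces rotation L₁/(3EI) + L₂/(3EI) = 5/EI.
Slope continuity at B: θ_0 = M_B·5/EI, so M_B = 957.4/5 = 191.5 kN·m (hogging).
Span AB, ΣM about A with M_B applied at B: R_B^{AB}·5 = 108 + 191.5, so R_B^{AB} = 59.9 kN and R_A = 36 − 59.9 = -23.9 kN.
Span BC, ΣM about C: R_B^{BC}·10 = 1662 + 191.5, so R_B^{BC} = 185.4 kN and R_C = 226.2 − 185.4 = 40.81 kN.
R_B = 59.9 + 185.4 = 245.3 kN.

R_B = 245.3 kN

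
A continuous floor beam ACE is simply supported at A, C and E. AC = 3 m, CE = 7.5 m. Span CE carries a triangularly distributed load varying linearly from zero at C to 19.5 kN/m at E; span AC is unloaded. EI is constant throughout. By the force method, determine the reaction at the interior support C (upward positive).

Take M_C as the redundant. Released structure: two simple spans AC and CE with a hinge at C.
Discontinuity in slope at C on the released structure — sum the simple-span end rotations:
  span CE: triangular load, peak 19.5: 7w₀L³/(360EI) = 160/EI
  relative rotation θ_0 = (0 + 160)/EI = 160/EI
A unit hogging moment at C produces rotation L₁/(3EI) + L₂/(3EI) = 3.5/EI.
Slope continuity at C: θ_0 = M_C·3.5/EI, so M_C = 160/3.5 = 45.7 kN·m (hogging).
Span AC, ΣM about A with M_C applied at C: R_C^{AC}·3 = 0 + 45.7, so R_C^{AC} = 15.23 kN and R_A = 0 − 15.23 = -15.23 kN.
Span CE, ΣM about E: R_C^{CE}·7.5 = 182.8 + 45.7, so R_C^{CE} = 30.47 kN and R_E = 73.12 − 30.47 = 42.66 kN.
R_C = 15.23 + 30.47 = 45.7 kN.

R_C = 45.7 kN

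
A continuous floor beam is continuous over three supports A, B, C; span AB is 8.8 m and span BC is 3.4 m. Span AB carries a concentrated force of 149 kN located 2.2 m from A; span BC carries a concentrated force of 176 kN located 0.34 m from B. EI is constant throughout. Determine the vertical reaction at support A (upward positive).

Take M_B as the redundant. Released structure: two simple spans AB and BC with a hinge at B.
Discontinuity in slope at B on the released structure — sum the simple-span end rotations:
  span AB: point load 149 at a = 2.2: Pab(L + a)/(6LEI) = 450.7/EI
  span BC: point load 176 at a = 0.34: Pab(L + b)/(6LEI) = 57.98/EI
  relative rotation θ_0 = (450.7 + 57.98)/EI = 508.7/EI
A unit hogging moment at B produces rotation L₁/(3EI) + L₂/(3EI) = 4.067/EI.
Slope continuity at B: θ_0 = M_B·4.067/EI, so M_B = 508.7/4.067 = 125.1 kN·m (hogging).
Span AB, ΣM about A with M_B applied at B: R_B^{AB}·8.8 = 327.8 + 125.1, so R_B^{AB} = 51.47 kN and R_A = 149 − 51.47 = 97.53 kN.

R_A = 97.53 kN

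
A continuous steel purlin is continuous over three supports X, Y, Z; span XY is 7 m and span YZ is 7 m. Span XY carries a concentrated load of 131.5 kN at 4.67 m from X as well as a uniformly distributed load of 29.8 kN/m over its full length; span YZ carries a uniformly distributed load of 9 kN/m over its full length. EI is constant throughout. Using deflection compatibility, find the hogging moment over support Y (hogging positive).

Take M_Y as the redundant. Released structure: two simple spans XY and YZ with a hinge at Y.
Rotations at Y on the released spans (each span's end-slope, ×1/EI):
  span XY: point load 131.5 at a = 4.67: Pab(L + a)/(6LEI) = 397.6/EI
  span XY: UDL 29.8: wL³/(24EI) = 425.9/EI
  span YZ: UDL 9: wL³/(24EI) = 128.6/EI
  relative rotation θ_0 = (823.5 + 128.6)/EI = 952.1/EI
A unit hogging moment at Y produces rotation L₁/(3EI) + L₂/(3EI) = 4.667/EI.
Slope continuity at Y: θ_0 = M_Y·4.667/EI, so M_Y = 952.1/4.667 = 204 kN·m (hogging).

M_Y = 204 kN·m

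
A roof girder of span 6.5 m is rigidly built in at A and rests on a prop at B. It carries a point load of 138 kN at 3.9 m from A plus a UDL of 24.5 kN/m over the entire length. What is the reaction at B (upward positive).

R_B = 119.3 kN

Choose R_B as the redundant. The primary structure is the cantilever fixed at A.
Primary-structure tip deflection at B by superposition:
  point load 138 at a = 3.9: Pa²(3L − a)/(6EI) = 5457/EI
  UDL 24.5: wL⁴/(8EI) = 5467/EI
  δ_0 = 10924/EI
Flexibility coefficient — unit upward force at B: δ_{BB} = L³/(3EI) = 91.54/EI.
Compatibility at B: δ_0 − R_B·δ_{BB} = 0, so R_B = 10924/91.54 = 119.3 kN.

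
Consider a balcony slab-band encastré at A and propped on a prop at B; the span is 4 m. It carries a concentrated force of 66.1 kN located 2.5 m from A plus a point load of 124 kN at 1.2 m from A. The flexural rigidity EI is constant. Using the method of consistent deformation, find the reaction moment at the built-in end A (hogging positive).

Remove the prop at B; the released (primary) structure is a cantilever built in at A.
Downward deflection at the released point B due to the loads:
  point load 66.1 at a = 2.5: Pa²(3L − a)/(6EI) = 654.1/EI
  point load 124 at a = 1.2: Pa²(3L − a)/(6EI) = 321.4/EI
  δ_0 = 975.5/EI
Tip deflection under a unit load at B: L³/(3EI) = 21.33/EI.
Compatibility at B: δ_0 − R_B·δ_{BB} = 0, so R_B = 975.5/21.33 = 45.73 kN.
Moment equilibrium about A: M_A = Σ(load moments about A) − R_B·L = 314.1 − 45.73×4 = 131.1 kN·m.

M_A = 131.1 kN·m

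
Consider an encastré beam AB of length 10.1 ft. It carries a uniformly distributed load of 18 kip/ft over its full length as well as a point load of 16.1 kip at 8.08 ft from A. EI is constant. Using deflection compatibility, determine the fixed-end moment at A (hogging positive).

Take the two fixed-end moments M_A, M_B as redundants; the released structure is the simple span AB.
On the primary (simply-supported) span, the end slopes from the loading are:
  at A: UDL 18: wL³/(24EI) = 772.7/EI
  at B: UDL 18: wL³/(24EI) = 772.7/EI
  at A: point load 16.1 at a = 8.08: Pab(L + b)/(6LEI) = 52.56/EI
  at B: point load 16.1 at a = 8.08: Pab(L + a)/(6LEI) = 78.83/EI
  θ_A0 = 825.3/EI,  θ_B0 = 851.6/EI
Flexibility coefficients: a unit moment at one end gives L/(3EI) there and L/(6EI) at the far end, so f₁₁ = f₂₂ = 3.367/EI and f₁₂ = f₂₁ = 1.683/EI.
Compatibility — zero rotation at each built-in end:
  3.367 M_A + 1.683 M_B = 825.3
  1.683 M_A + 3.367 M_B = 851.6
Solving the pair gives M_A = 158.2 kip·ft and M_B = 173.8 kip·ft (hogging).

M_A = 158.2 kip·ft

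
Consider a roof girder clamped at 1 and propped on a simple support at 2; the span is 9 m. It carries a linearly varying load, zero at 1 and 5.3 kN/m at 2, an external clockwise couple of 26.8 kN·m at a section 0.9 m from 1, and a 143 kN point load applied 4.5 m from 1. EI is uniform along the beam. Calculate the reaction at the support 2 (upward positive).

Release the roller at 2. Primary structure: cantilever fixed at 1.
Free-end deflection of the primary structure under the applied loading (downward +):
  triangular load, peak 5.3 at the free end: 11w₀L⁴/(120EI) = 3188/EI
  clockwise couple 26.8 at a = 0.9: M₀a(2L − a)/(2EI) = 206.2/EI
  point load 143 at a = 4.5: Pa²(3L − a)/(6EI) = 10859/EI
  δ_0 = 14253/EI
Flexibility coefficient — unit upward force at 2: δ_{22} = L³/(3EI) = 243/EI.
The prop prevents deflection at 2: R_2 = δ_0/δ_{22} = 14253/243 = 58.65 kN.

R_2 = 58.65 kN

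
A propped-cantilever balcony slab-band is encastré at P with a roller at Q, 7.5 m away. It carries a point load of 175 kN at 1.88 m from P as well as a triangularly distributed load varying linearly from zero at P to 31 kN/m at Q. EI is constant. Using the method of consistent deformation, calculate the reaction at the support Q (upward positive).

R_Q = 79.05 kN

Release the roller at Q. Primary structure: cantilever fixed at P.
Deflection at Q on the released cantilever, summing each load's contribution:
  point load 175 at a = 1.88: Pa²(3L − a)/(6EI) = 2126/EI
  triangular load, peak 31 at the free end: 11w₀L⁴/(120EI) = 8991/EI
  δ_0 = 11117/EI
Tip deflection under a unit load at Q: L³/(3EI) = 140.6/EI.
Compatibility at Q: δ_0 − R_Q·δ_{QQ} = 0, so R_Q = 11117/140.6 = 79.05 kN.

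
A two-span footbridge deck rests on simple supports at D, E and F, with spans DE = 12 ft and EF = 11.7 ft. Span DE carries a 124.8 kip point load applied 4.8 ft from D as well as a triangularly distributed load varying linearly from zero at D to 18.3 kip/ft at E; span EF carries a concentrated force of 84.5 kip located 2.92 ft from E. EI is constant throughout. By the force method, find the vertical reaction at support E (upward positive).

R_E = 236.6 kip

Release continuity at E by inserting a hinge; the redundant is the internal moment M_E. The primary structure is two simply-supported spans DE and EF.
Rotations at E on the released spans (each span's end-slope, ×1/EI):
  span DE: point load 124.8 at a = 4.8: Pab(L + a)/(6LEI) = 1006/EI
  span DE: triangular load, peak 18.3: w₀L³/(45EI) = 702.7/EI
  span EF: point load 84.5 at a = 2.92: Pab(L + b)/(6LEI) = 632/EI
  relative rotation θ_0 = (1709 + 632)/EI = 2341/EI
A unit hogging moment at E produces rotation L₁/(3EI) + L₂/(3EI) = 7.9/EI.
Slope continuity at E: θ_0 = M_E·7.9/EI, so M_E = 2341/7.9 = 296.3 kip·ft (hogging).
Span DE, ΣM about D with M_E applied at E: R_E^{DE}·12 = 1477 + 296.3, so R_E^{DE} = 147.8 kip and R_D = 234.6 − 147.8 = 86.78 kip.
Span EF, ΣM about F: R_E^{EF}·11.7 = 741.9 + 296.3, so R_E^{EF} = 88.74 kip and R_F = 84.5 − 88.74 = -4.24 kip.
R_E = 147.8 + 88.74 = 236.6 kip.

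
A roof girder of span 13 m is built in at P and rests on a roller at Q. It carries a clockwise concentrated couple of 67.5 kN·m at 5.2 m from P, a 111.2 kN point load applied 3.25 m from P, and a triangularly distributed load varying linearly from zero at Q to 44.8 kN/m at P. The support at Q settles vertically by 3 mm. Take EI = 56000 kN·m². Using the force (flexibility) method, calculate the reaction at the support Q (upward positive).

R_Q = 72.55 kN

Remove the prop at Q; the released (primary) structure is a cantilever built in at P.
Primary-structure tip deflection at Q by superposition:
  clockwise couple 67.5 at a = 5.2: M₀a(2L − a)/(2EI) = 3650/EI
  point load 111.2 at a = 3.25: Pa²(3L − a)/(6EI) = 6998/EI
  triangular load, peak 44.8 at the fixed end: w₀L⁴/(30EI) = 42651/EI
  δ_0 = 53300/EI
Tip deflection under a unit load at Q: L³/(3EI) = 732.3/EI.
With EI = 56000 kN·m²: δ_0 = 0.95178 m and δ_{QQ} = 0.013077 m/kN.
Compatibility — the beam at Q must follow the support down by 0.003 m: δ_0 − R_Q·δ_{QQ} = 0.003, so R_Q = (0.95178 − 0.003)/0.013077 = 72.55 kN.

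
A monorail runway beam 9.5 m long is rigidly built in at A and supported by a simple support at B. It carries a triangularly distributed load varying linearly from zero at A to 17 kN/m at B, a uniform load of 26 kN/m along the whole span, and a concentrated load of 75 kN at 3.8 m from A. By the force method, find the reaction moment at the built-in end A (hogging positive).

Release the roller at B. Primary structure: cantilever fixed at A.
Deflection at B on the released cantilever, summing each load's contribution:
  triangular load, peak 17 at the free end: 11w₀L⁴/(120EI) = 12693/EI
  UDL 26: wL⁴/(8EI) = 26471/EI
  point load 75 at a = 3.8: Pa²(3L − a)/(6EI) = 4458/EI
  δ_0 = 43623/EI
Tip deflection under a unit load at B: L³/(3EI) = 285.8/EI.
The prop prevents deflection at B: R_B = δ_0/δ_{BB} = 43623/285.8 = 152.6 kN.
Moment equilibrium about A: M_A = Σ(load moments about A) − R_B·L = 1970 − 152.6×9.5 = 519.6 kN·m.

M_A = 519.6 kN·m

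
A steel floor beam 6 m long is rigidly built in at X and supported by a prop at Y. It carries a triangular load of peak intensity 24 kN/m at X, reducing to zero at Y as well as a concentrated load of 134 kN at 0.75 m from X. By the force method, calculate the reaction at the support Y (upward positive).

Release the roller at Y. Primary structure: cantilever fixed at X.
Downward deflection at the released point Y due to the loads:
  triangular load, peak 24 at the fixed end: w₀L⁴/(30EI) = 1037/EI
  point load 134 at a = 0.75: Pa²(3L − a)/(6EI) = 216.7/EI
  δ_0 = 1254/EI
Tip deflection under a unit load at Y: L³/(3EI) = 72/EI.
Compatibility at Y: δ_0 − R_Y·δ_{YY} = 0, so R_Y = 1254/72 = 17.41 kN.

R_Y = 17.41 kN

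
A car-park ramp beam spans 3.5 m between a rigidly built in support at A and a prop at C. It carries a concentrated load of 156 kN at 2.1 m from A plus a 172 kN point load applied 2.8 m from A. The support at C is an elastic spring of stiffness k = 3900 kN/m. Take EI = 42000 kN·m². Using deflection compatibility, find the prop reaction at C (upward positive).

R_C = 107.5 kN

Remove the prop at C; the released (primary) structure is a cantilever built in at A.
Deflection at C on the released cantilever, summing each load's contribution:
  point load 156 at a = 2.1: Pa²(3L − a)/(6EI) = 963.1/EI
  point load 172 at a = 2.8: Pa²(3L − a)/(6EI) = 1731/EI
  δ_0 = 2694/EI
Flexibility coefficient — unit upward force at C: δ_{CC} = L³/(3EI) = 14.29/EI.
With EI = 42000 kN·m²: δ_0 = 0.064136 m and δ_{CC} = 0.00034 m/kN.
Compatibility — the spring shortens by R_C/k under the reaction it provides: δ_0 − R_C·δ_{CC} = R_C/k. With 1/k = 0.000256 m/kN, R_C = δ_0 / (δ_{CC} + 1/k) = 0.064136 / (0.00034 + 0.000256) = 107.5 kN.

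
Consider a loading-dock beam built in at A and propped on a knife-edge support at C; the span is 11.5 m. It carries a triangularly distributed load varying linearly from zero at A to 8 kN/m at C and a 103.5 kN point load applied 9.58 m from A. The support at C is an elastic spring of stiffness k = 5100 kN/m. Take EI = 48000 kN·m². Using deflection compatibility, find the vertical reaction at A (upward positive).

R_A = 48.26 kN

Take the reaction at C as the redundant and release it; the primary structure is a cantilever fixed at A.
Downward deflection at the released point C due to the loads:
  triangular load, peak 8 at the free end: 11w₀L⁴/(120EI) = 12826/EI
  point load 103.5 at a = 9.58: Pa²(3L − a)/(6EI) = 39452/EI
  δ_0 = 52278/EI
Tip deflection under a unit load at C: L³/(3EI) = 507/EI.
With EI = 48000 kN·m²: δ_0 = 1.0891 m and δ_{CC} = 0.010562 m/kN.
Compatibility — the spring shortens by R_C/k under the reaction it provides: δ_0 − R_C·δ_{CC} = R_C/k. With 1/k = 0.000196 m/kN, R_C = δ_0 / (δ_{CC} + 1/k) = 1.0891 / (0.010562 + 0.000196) = 101.2 kN.
Vertical equilibrium: R_A = ΣP − R_C = 149.5 − 101.2 = 48.26 kN.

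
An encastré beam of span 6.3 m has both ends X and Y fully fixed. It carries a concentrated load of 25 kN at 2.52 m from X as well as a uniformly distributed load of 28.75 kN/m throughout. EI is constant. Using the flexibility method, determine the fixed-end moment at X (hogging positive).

M_X = 117.8 kN·m

Release both end moments; the primary structure is a simply-supported span XY with redundants M_X and M_Y.
End rotations of the released simple span under the applied load (×1/EI):
  at X: point load 25 at a = 2.52: Pab(L + b)/(6LEI) = 63.5/EI
  at Y: point load 25 at a = 2.52: Pab(L + a)/(6LEI) = 55.57/EI
  at X: UDL 28.75: wL³/(24EI) = 299.5/EI
  at Y: UDL 28.75: wL³/(24EI) = 299.5/EI
  θ_X0 = 363/EI,  θ_Y0 = 355.1/EI
Flexibility coefficients: a unit moment at one end gives L/(3EI) there and L/(6EI) at the far end, so f₁₁ = f₂₂ = 2.1/EI and f₁₂ = f₂₁ = 1.05/EI.
Compatibility — zero rotation at each built-in end:
  2.1 M_X + 1.05 M_Y = 363
  1.05 M_X + 2.1 M_Y = 355.1
Solving the pair gives M_X = 117.8 kN·m and M_Y = 110.2 kN·m (hogging).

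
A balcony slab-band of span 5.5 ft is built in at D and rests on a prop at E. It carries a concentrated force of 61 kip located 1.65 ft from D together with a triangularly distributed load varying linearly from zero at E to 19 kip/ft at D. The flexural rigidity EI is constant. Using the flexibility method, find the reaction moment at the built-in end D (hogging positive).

Take the reaction at E as the redundant and release it; the primary structure is a cantilever fixed at D.
Downward deflection at the released point E due to the loads:
  point load 61 at a = 1.65: Pa²(3L − a)/(6EI) = 411/EI
  triangular load, peak 19 at the fixed end: w₀L⁴/(30EI) = 579.5/EI
  δ_0 = 990.6/EI
Tip deflection under a unit load at E: L³/(3EI) = 55.46/EI.
Compatibility at E: δ_0 − R_E·δ_{EE} = 0, so R_E = 990.6/55.46 = 17.86 kip.
Moment equilibrium about D: M_D = Σ(load moments about D) − R_E·L = 196.4 − 17.86×5.5 = 98.2 kip·ft.

M_D = 98.2 kip·ft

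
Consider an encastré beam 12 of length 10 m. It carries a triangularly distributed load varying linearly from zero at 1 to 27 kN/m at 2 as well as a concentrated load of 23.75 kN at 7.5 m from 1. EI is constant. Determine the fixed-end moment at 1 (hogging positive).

Take the two fixed-end moments M_1, M_2 as redundants; the released structure is the simple span 12.
End rotations of the released simple span under the applied load (×1/EI):
  at 1: triangular load, peak 27: 7w₀L³/(360EI) = 525/EI
  at 2: triangular load, peak 27: w₀L³/(45EI) = 600/EI
  at 1: point load 23.75 at a = 7.5: Pab(L + b)/(6LEI) = 92.77/EI
  at 2: point load 23.75 at a = 7.5: Pab(L + a)/(6LEI) = 129.9/EI
  θ_10 = 617.8/EI,  θ_20 = 729.9/EI
Flexibility coefficients: a unit moment at one end gives L/(3EI) there and L/(6EI) at the far end, so f₁₁ = f₂₂ = 3.333/EI and f₁₂ = f₂₁ = 1.667/EI.
Compatibility — zero rotation at each built-in end:
  3.333 M_1 + 1.667 M_2 = 617.8
  1.667 M_1 + 3.333 M_2 = 729.9
Solving the pair gives M_1 = 101.1 kN·m and M_2 = 168.4 kN·m (hogging).

M_1 = 101.1 kN·m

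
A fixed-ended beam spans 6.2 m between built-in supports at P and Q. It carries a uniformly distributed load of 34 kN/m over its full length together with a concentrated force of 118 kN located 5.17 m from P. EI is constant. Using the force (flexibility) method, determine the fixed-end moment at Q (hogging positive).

Take the two fixed-end moments M_P, M_Q as redundants; the released structure is the simple span PQ.
Simple-span end rotations at P and Q under the given loads:
  at P: UDL 34: wL³/(24EI) = 337.6/EI
  at Q: UDL 34: wL³/(24EI) = 337.6/EI
  at P: point load 118 at a = 5.17: Pab(L + b)/(6LEI) = 122.1/EI
  at Q: point load 118 at a = 5.17: Pab(L + a)/(6LEI) = 192.1/EI
  θ_P0 = 459.8/EI,  θ_Q0 = 529.7/EI
Flexibility coefficients: a unit moment at one end gives L/(3EI) there and L/(6EI) at the far end, so f₁₁ = f₂₂ = 2.067/EI and f₁₂ = f₂₁ = 1.033/EI.
Compatibility — zero rotation at each built-in end:
  2.067 M_P + 1.033 M_Q = 459.8
  1.033 M_P + 2.067 M_Q = 529.7
Solving the pair gives M_P = 125.8 kN·m and M_Q = 193.4 kN·m (hogging).

M_Q = 193.4 kN·m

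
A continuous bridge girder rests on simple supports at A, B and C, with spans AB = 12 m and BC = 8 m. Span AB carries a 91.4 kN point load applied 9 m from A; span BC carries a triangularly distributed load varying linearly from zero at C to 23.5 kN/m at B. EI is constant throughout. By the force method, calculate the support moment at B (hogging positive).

Release continuity at B by inserting a hinge; the redundant is the internal moment M_B. The primary structure is two simply-supported spans AB and BC.
Discontinuity in slope at B on the released structure — sum the simple-span end rotations:
  span AB: point load 91.4 at a = 9: Pab(L + a)/(6LEI) = 719.8/EI
  span BC: triangular load, peak 23.5: w₀L³/(45EI) = 267.4/EI
  relative rotation θ_0 = (719.8 + 267.4)/EI = 987.2/EI
A unit hogging moment at B produces rotation L₁/(3EI) + L₂/(3EI) = 6.667/EI.
Compatibility: M_B·(L₁+L₂)/(3EI) = θ_0, giving M_B = 148.1 kN·m (hogging).

M_B = 148.1 kN·m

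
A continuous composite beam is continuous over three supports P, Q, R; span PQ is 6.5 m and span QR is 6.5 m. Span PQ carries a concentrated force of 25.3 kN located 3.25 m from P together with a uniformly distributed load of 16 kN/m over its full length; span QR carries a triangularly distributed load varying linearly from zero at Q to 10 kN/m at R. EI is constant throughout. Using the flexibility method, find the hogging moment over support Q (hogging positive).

M_Q = 69.99 kN·m

Take M_Q as the redundant. Released structure: two simple spans PQ and QR with a hinge at Q.
Discontinuity in slope at Q on the released structure — sum the simple-span end rotations:
  span PQ: point load 25.3 at a = 3.25: Pab(L + a)/(6LEI) = 66.81/EI
  span PQ: UDL 16: wL³/(24EI) = 183.1/EI
  span QR: triangular load, peak 10: 7w₀L³/(360EI) = 53.4/EI
  relative rotation θ_0 = (249.9 + 53.4)/EI = 303.3/EI
A unit hogging moment at Q produces rotation L₁/(3EI) + L₂/(3EI) = 4.333/EI.
Compatibility: M_Q·(L₁+L₂)/(3EI) = θ_0, giving M_Q = 69.99 kN·m (hogging).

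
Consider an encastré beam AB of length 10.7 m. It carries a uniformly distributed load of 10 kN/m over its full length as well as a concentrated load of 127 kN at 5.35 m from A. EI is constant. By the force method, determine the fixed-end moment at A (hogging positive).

M_A = 265.3 kN·m

Take the two fixed-end moments M_A, M_B as redundants; the released structure is the simple span AB.
Simple-span end rotations at A and B under the given loads:
  at A: UDL 10: wL³/(24EI) = 510.4/EI
  at B: UDL 10: wL³/(24EI) = 510.4/EI
  at A: point load 127 at a = 5.35: Pab(L + b)/(6LEI) = 908.8/EI
  at B: point load 127 at a = 5.35: Pab(L + a)/(6LEI) = 908.8/EI
  θ_A0 = 1419/EI,  θ_B0 = 1419/EI
Flexibility coefficients: a unit moment at one end gives L/(3EI) there and L/(6EI) at the far end, so f₁₁ = f₂₂ = 3.567/EI and f₁₂ = f₂₁ = 1.783/EI.
Compatibility — zero rotation at each built-in end:
  3.567 M_A + 1.783 M_B = 1419
  1.783 M_A + 3.567 M_B = 1419
Solving the pair gives M_A = 265.3 kN·m and M_B = 265.3 kN·m (hogging).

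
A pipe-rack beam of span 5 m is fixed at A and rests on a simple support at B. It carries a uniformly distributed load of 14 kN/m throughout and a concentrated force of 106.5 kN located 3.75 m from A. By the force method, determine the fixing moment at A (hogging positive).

Remove the prop at B; the released (primary) structure is a cantilever built in at A.
Primary-structure tip deflection at B by superposition:
  UDL 14: wL⁴/(8EI) = 1094/EI
  point load 106.5 at a = 3.75: Pa²(3L − a)/(6EI) = 2808/EI
  δ_0 = 3902/EI
Flexibility coefficient — unit upward force at B: δ_{BB} = L³/(3EI) = 41.67/EI.
The prop prevents deflection at B: R_B = δ_0/δ_{BB} = 3902/41.67 = 93.64 kN.
Moment equilibrium about A: M_A = Σ(load moments about A) − R_B·L = 574.4 − 93.64×5 = 106.2 kN·m.

M_A = 106.2 kN·m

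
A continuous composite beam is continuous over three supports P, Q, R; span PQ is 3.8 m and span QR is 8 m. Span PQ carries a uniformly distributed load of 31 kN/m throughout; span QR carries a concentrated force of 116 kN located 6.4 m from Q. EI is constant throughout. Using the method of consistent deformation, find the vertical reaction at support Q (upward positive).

Insert a hinge at Q; M_Q is the redundant, and each span becomes simply supported.
Discontinuity in slope at Q on the released structure — sum the simple-span end rotations:
  span PQ: UDL 31: wL³/(24EI) = 70.88/EI
  span QR: point load 116 at a = 6.4: Pab(L + b)/(6LEI) = 237.6/EI
  relative rotation θ_0 = (70.88 + 237.6)/EI = 308.4/EI
A unit hogging moment at Q produces rotation L₁/(3EI) + L₂/(3EI) = 3.933/EI.
Slope continuity at Q: θ_0 = M_Q·3.933/EI, so M_Q = 308.4/3.933 = 78.42 kN·m (hogging).
Span PQ, ΣM about P with M_Q applied at Q: R_Q^{PQ}·3.8 = 223.8 + 78.42, so R_Q^{PQ} = 79.54 kN and R_P = 117.8 − 79.54 = 38.26 kN.
Span QR, ΣM about R: R_Q^{QR}·8 = 185.6 + 78.42, so R_Q^{QR} = 33 kN and R_R = 116 − 33 = 83 kN.
R_Q = 79.54 + 33 = 112.5 kN.

R_Q = 112.5 kN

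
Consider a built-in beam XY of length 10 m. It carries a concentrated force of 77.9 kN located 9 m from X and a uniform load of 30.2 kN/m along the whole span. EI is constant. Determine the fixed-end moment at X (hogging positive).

Take the two fixed-end moments M_X, M_Y as redundants; the released structure is the simple span XY.
On the primary (simply-supported) span, the end slopes from the loading are:
  at X: point load 77.9 at a = 9: Pab(L + b)/(6LEI) = 128.5/EI
  at Y: point load 77.9 at a = 9: Pab(L + a)/(6LEI) = 222/EI
  at X: UDL 30.2: wL³/(24EI) = 1258/EI
  at Y: UDL 30.2: wL³/(24EI) = 1258/EI
  θ_X0 = 1387/EI,  θ_Y0 = 1480/EI
Flexibility coefficients: a unit moment at one end gives L/(3EI) there and L/(6EI) at the far end, so f₁₁ = f₂₂ = 3.333/EI and f₁₂ = f₂₁ = 1.667/EI.
Compatibility — zero rotation at each built-in end:
  3.333 M_X + 1.667 M_Y = 1387
  1.667 M_X + 3.333 M_Y = 1480
Solving the pair gives M_X = 258.7 kN·m and M_Y = 314.8 kN·m (hogging).

M_X = 258.7 kN·m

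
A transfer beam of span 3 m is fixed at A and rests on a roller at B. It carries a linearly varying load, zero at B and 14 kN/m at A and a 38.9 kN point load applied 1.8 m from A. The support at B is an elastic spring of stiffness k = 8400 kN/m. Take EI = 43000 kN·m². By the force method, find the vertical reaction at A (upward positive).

R_A = 46.51 kN

Release the roller at B. Primary structure: cantilever fixed at A.
Downward deflection at the released point B due to the loads:
  triangular load, peak 14 at the fixed end: w₀L⁴/(30EI) = 37.8/EI
  point load 38.9 at a = 1.8: Pa²(3L − a)/(6EI) = 151.2/EI
  δ_0 = 189/EI
Tip deflection under a unit load at B: L³/(3EI) = 9/EI.
With EI = 43000 kN·m²: δ_0 = 0.004396 m and δ_{BB} = 0.000209 m/kN.
Compatibility — the spring shortens by R_B/k under the reaction it provides: δ_0 − R_B·δ_{BB} = R_B/k. With 1/k = 0.000119 m/kN, R_B = δ_0 / (δ_{BB} + 1/k) = 0.004396 / (0.000209 + 0.000119) = 13.39 kN.
Vertical equilibrium: R_A = ΣP − R_B = 59.9 − 13.39 = 46.51 kN.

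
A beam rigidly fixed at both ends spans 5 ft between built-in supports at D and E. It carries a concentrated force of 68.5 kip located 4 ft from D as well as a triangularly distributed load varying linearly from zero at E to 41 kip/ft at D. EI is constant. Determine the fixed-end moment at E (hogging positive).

M_E = 78.01 kip·ft

Take the two fixed-end moments M_D, M_E as redundants; the released structure is the simple span DE.
End rotations of the released simple span under the applied load (×1/EI):
  at D: point load 68.5 at a = 4: Pab(L + b)/(6LEI) = 54.8/EI
  at E: point load 68.5 at a = 4: Pab(L + a)/(6LEI) = 82.2/EI
  at D: triangular load, peak 41: w₀L³/(45EI) = 113.9/EI
  at E: triangular load, peak 41: 7w₀L³/(360EI) = 99.65/EI
  θ_D0 = 168.7/EI,  θ_E0 = 181.9/EI
Flexibility coefficients: a unit moment at one end gives L/(3EI) there and L/(6EI) at the far end, so f₁₁ = f₂₂ = 1.667/EI and f₁₂ = f₂₁ = 0.8333/EI.
Compatibility — zero rotation at each built-in end:
  1.667 M_D + 0.8333 M_E = 168.7
  0.8333 M_D + 1.667 M_E = 181.9
Solving the pair gives M_D = 62.21 kip·ft and M_E = 78.01 kip·ft (hogging).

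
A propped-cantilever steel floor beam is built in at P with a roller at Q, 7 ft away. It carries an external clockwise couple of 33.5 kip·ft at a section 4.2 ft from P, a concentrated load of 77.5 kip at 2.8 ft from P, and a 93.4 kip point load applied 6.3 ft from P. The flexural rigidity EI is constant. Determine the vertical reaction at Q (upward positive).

R_Q = 101.6 kip

Choose R_Q as the redundant. The primary structure is the cantilever fixed at P.
Free-end deflection of the primary structure under the applied loading (downward +):
  clockwise couple 33.5 at a = 4.2: M₀a(2L − a)/(2EI) = 689.4/EI
  point load 77.5 at a = 2.8: Pa²(3L − a)/(6EI) = 1843/EI
  point load 93.4 at a = 6.3: Pa²(3L − a)/(6EI) = 9082/EI
  δ_0 = 11615/EI
Flexibility coefficient — unit upward force at Q: δ_{QQ} = L³/(3EI) = 114.3/EI.
The prop prevents deflection at Q: R_Q = δ_0/δ_{QQ} = 11615/114.3 = 101.6 kip.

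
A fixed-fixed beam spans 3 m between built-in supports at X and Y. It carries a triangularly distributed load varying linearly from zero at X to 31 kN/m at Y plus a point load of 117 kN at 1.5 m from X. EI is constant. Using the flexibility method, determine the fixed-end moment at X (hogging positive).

M_X = 53.17 kN·m

Take the two fixed-end moments M_X, M_Y as redundants; the released structure is the simple span XY.
On the primary (simply-supported) span, the end slopes from the loading are:
  at X: triangular load, peak 31: 7w₀L³/(360EI) = 16.27/EI
  at Y: triangular load, peak 31: w₀L³/(45EI) = 18.6/EI
  at X: point load 117 at a = 1.5: Pab(L + b)/(6LEI) = 65.81/EI
  at Y: point load 117 at a = 1.5: Pab(L + a)/(6LEI) = 65.81/EI
  θ_X0 = 82.09/EI,  θ_Y0 = 84.41/EI
Flexibility coefficients: a unit moment at one end gives L/(3EI) there and L/(6EI) at the far end, so f₁₁ = f₂₂ = 1/EI and f₁₂ = f₂₁ = 0.5/EI.
Compatibility — zero rotation at each built-in end:
  1 M_X + 0.5 M_Y = 82.09
  0.5 M_X + 1 M_Y = 84.41
Solving the pair gives M_X = 53.17 kN·m and M_Y = 57.83 kN·m (hogging).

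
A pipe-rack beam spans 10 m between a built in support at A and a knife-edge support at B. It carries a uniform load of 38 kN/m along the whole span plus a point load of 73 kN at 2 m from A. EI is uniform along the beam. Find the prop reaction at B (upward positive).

R_B = 146.6 kN

Take the reaction at B as the redundant and release it; the primary structure is a cantilever fixed at A.
Downward deflection at the released point B due to the loads:
  UDL 38: wL⁴/(8EI) = 47500/EI
  point load 73 at a = 2: Pa²(3L − a)/(6EI) = 1363/EI
  δ_0 = 48863/EI
Tip deflection under a unit load at B: L³/(3EI) = 333.3/EI.
The prop prevents deflection at B: R_B = δ_0/δ_{BB} = 48863/333.3 = 146.6 kN.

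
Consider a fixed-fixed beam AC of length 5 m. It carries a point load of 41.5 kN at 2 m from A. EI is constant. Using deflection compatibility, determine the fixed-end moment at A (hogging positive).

Take the two fixed-end moments M_A, M_C as redundants; the released structure is the simple span AC.
Simple-span end rotations at A and C under the given loads:
  at A: point load 41.5 at a = 2: Pab(L + b)/(6LEI) = 66.4/EI
  at C: point load 41.5 at a = 2: Pab(L + a)/(6LEI) = 58.1/EI
  θ_A0 = 66.4/EI,  θ_C0 = 58.1/EI
Flexibility coefficients: a unit moment at one end gives L/(3EI) there and L/(6EI) at the far end, so f₁₁ = f₂₂ = 1.667/EI and f₁₂ = f₂₁ = 0.8333/EI.
Compatibility — zero rotation at each built-in end:
  1.667 M_A + 0.8333 M_C = 66.4
  0.8333 M_A + 1.667 M_C = 58.1
Solving the pair gives M_A = 29.88 kN·m and M_C = 19.92 kN·m (hogging).

M_A = 29.88 kN·m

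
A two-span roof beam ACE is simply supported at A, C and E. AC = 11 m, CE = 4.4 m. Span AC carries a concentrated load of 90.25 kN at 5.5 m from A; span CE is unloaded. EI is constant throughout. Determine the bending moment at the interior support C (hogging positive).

Take M_C as the redundant. Released structure: two simple spans AC and CE with a hinge at C.
End slopes at the hinge C, treating each span as simply supported:
  span AC: point load 90.25 at a = 5.5: Pab(L + a)/(6LEI) = 682.5/EI
  relative rotation θ_0 = (682.5 + 0)/EI = 682.5/EI
A unit hogging moment at C produces rotation L₁/(3EI) + L₂/(3EI) = 5.133/EI.
Slope continuity at C: θ_0 = M_C·5.133/EI, so M_C = 682.5/5.133 = 133 kN·m (hogging).

M_C = 133 kN·m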